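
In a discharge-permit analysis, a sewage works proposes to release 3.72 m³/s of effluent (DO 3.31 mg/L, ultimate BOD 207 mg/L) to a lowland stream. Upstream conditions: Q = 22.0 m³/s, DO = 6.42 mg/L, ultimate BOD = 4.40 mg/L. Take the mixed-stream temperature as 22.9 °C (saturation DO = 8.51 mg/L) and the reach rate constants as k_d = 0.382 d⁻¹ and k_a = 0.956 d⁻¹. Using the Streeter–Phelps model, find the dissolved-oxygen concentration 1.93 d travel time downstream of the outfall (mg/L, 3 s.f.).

Mixed DO = (22.0×6.42 + 3.72×3.31)/(22.0+3.72) = 153.6/25.72 = 5.970 mg/L.
Mixed L₀ = (22.0×4.40 + 3.72×207)/(25.72) = 866.8/25.72 = 33.70 mg/L.
Initial deficit D₀ = C_s − DO₀ = 8.51 − 5.970 = 2.540 mg/L.
D(1.93) = [0.382×33.70/(0.956−0.382)](e^(−0.382×1.93) − e^(−0.956×1.93)) + 2.540 e^(−0.956×1.93)
= 22.43 × (0.4784 − 0.1580) + 2.540 × 0.1580 = 7.588 mg/L.
DO = 8.51 − 7.588 = 0.9220 mg/L.

DO ≈ 0.922 mg/L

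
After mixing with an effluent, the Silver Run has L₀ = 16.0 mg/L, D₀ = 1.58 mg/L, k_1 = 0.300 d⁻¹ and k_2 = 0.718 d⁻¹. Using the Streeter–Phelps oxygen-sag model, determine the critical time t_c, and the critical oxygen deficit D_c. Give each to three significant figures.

With k_2/k_1 = 2.393 and 1 − D₀(k_2−k_1)/(k_1 L₀) = 0.8624,
t_c = ln(2.393 × 0.8624) / (0.718 − 0.300) = ln(2.064) / 0.4180 = 0.7247/0.4180 = 1.734 d.
L(t_c) = L₀ e^(−k_1 t_c) = 16.0 × 0.5945 = 9.511 mg/L, and at the critical point k_2 D_c = k_1 L, so D_c = (0.300/0.718) × 9.511 = 3.974 mg/L.

t_c ≈ 1.73 d; D_c ≈ 3.97 mg/L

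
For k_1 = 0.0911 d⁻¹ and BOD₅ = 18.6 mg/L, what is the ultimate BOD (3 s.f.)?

BOD₅ = L₀(1 − e^(−5k_1)) ⇒ L₀ = BOD₅ / (1 − e^(−5×0.0911))
= 18.6 / (1 − 0.6341) = 18.6 / 0.3659 = 50.84 mg/L.

L₀ ≈ 50.8 mg/L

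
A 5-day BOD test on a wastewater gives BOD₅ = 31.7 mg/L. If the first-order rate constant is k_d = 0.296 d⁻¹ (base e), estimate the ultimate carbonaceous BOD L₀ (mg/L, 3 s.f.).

BOD₅ = L₀(1 − e^(−5k_d)) ⇒ L₀ = BOD₅ / (1 − e^(−5×0.296))
= 31.7 / (1 − 0.2276) = 31.7 / 0.7724 = 41.04 mg/L.

L₀ ≈ 41.0 mg/L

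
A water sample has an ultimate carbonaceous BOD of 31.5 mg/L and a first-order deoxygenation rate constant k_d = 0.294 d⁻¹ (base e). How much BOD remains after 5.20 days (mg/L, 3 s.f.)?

L ≈ 6.83 mg/L

L_t = L₀ e^(−k_d t) = 31.5 × e^(−0.294×5.20) = 31.5 × 0.2168 = 6.829 mg/L.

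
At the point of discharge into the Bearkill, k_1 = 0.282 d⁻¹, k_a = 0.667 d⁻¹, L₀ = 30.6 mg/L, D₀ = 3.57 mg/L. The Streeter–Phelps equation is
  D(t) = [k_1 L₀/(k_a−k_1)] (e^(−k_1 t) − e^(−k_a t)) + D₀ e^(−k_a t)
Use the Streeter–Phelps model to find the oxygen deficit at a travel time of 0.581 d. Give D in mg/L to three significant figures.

D ≈ 6.24 mg/L

k_1 L₀/(k_a−k_1) = 0.282×30.6/(0.667−0.282) = 8.629/0.3850 = 22.41 mg/L.
e^(−k_1 t) = e^(−0.282×0.5810) = 0.8489; e^(−k_a t) = e^(−0.667×0.5810) = 0.6787.
D = 22.41 × (0.8489 − 0.6787) + 3.57 × 0.6787 = 3.813 + 2.423 = 6.237 mg/L.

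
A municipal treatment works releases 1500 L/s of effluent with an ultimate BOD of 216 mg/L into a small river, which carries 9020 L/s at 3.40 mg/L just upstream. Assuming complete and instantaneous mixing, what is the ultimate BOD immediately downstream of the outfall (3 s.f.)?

Flow-weighted mixing: C = (Q_r C_r + Q_w C_w)/(Q_r + Q_w)
= (9020×3.40 + 1500×216)/(9020 + 1500) = 354700/10520 = 33.71 mg/L.

33.7 mg/L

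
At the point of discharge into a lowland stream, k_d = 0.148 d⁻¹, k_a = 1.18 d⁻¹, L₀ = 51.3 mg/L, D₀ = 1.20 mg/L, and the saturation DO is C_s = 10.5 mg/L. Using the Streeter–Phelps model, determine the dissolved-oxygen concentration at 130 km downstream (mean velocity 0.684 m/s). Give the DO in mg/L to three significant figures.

DO ≈ 5.65 mg/L

Travel time t = x/v = 130 km / (0.684 m/s) = 130000 m / 0.684 m/s = 190100 s = 2.200 d.
k_d L₀/(k_a−k_d) = 0.148×51.3/(1.18−0.148) = 7.592/1.032 = 7.357 mg/L.
e^(−k_d t) = e^(−0.148×2.200) = 0.7221; e^(−k_a t) = e^(−1.18×2.200) = 0.07459.
D = 7.357 × (0.7221 − 0.07459) + 1.20 × 0.07459 = 4.764 + 0.08951 = 4.853 mg/L.
DO = C_s − D = 10.5 − 4.853 = 5.647 mg/L.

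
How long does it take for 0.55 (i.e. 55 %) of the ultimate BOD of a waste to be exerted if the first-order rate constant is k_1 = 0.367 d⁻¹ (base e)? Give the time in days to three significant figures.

y/L₀ = 1 − e^(−k_1 t) = 0.55 ⇒ e^(−k_1 t) = 0.450
t = −ln(0.450) / 0.367 = 0.7985 / 0.367 = 2.176 d.

t ≈ 2.18 d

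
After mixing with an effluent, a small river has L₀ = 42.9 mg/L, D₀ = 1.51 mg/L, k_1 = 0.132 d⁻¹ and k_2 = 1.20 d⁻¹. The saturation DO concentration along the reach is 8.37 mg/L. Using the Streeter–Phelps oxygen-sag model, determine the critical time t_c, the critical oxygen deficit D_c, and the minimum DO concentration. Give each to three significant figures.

t_c = [1/(k_2−k_1)] ln[(k_2/k_1)(1 − D₀(k_2−k_1)/(k_1 L₀))]
= [1/(1.20−0.132)] ln[(1.20/0.132)(1 − 1.51×1.068/(0.132×42.9))]
= (1/1.068) ln[9.091 × 0.7152] = 0.9363 × ln(6.502) = 0.9363 × 1.872 = 1.753 d.
D_c = (k_1/k_2) L₀ e^(−k_1 t_c) = (0.132/1.20) × 42.9 × e^(−0.132×1.753) = 0.1100 × 42.9 × 0.7934 = 3.744 mg/L.
Minimum DO = C_s − D_c = 8.37 − 3.744 = 4.626 mg/L.

t_c ≈ 1.75 d; D_c ≈ 3.74 mg/L; min DO ≈ 4.63 mg/L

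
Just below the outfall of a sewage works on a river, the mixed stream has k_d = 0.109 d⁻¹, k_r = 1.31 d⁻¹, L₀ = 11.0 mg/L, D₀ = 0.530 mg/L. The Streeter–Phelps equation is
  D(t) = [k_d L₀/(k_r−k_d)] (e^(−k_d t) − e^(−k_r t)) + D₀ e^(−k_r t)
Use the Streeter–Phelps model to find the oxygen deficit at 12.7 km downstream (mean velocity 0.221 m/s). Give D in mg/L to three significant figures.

D ≈ 0.733 mg/L

Travel time t = x/v = 12.7 km / (0.221 m/s) = 12700 m / 0.221 m/s = 57470 s = 0.6651 d.
k_d L₀/(k_r−k_d) = 0.109×11.0/(1.31−0.109) = 1.199/1.201 = 0.9983 mg/L.
e^(−k_d t) = e^(−0.109×0.6651) = 0.9301; e^(−k_r t) = e^(−1.31×0.6651) = 0.4184.
D = 0.9983 × (0.9301 − 0.4184) + 0.530 × 0.4184 = 0.5108 + 0.2218 = 0.7326 mg/L.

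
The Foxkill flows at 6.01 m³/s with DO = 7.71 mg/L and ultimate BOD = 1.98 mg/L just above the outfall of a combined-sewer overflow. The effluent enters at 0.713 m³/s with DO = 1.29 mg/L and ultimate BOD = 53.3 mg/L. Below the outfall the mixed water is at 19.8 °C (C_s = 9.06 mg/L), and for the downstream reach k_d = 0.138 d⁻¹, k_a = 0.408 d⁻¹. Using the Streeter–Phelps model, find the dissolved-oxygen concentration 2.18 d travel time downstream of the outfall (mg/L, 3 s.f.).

DO ≈ 6.98 mg/L

Mixed DO = (6.01×7.71 + 0.713×1.29)/(6.01+0.713) = 47.26/6.723 = 7.029 mg/L.
Mixed L₀ = (6.01×1.98 + 0.713×53.3)/(6.723) = 49.90/6.723 = 7.423 mg/L.
Initial deficit D₀ = C_s − DO₀ = 9.06 − 7.029 = 2.031 mg/L.
D(2.18) = [0.138×7.423/(0.408−0.138)](e^(−0.138×2.18) − e^(−0.408×2.18)) + 2.031 e^(−0.408×2.18)
= 3.794 × (0.7402 − 0.4109) + 2.031 × 0.4109 = 2.084 mg/L.
DO = 9.06 − 2.084 = 6.976 mg/L.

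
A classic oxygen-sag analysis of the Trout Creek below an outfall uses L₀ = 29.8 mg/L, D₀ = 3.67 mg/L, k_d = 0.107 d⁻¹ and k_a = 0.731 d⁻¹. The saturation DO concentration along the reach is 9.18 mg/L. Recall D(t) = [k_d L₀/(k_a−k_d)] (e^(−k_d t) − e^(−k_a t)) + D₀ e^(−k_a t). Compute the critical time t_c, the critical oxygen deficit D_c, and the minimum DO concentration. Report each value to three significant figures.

t_c ≈ 1.05 d; D_c ≈ 3.90 mg/L; min DO ≈ 5.28 mg/L

At the critical point dD/dt = 0, so k_d L₀ e^(−k_d t) = k_a D. Substituting D(t) from the Streeter–Phelps equation and solving for t gives
t_c = ln[(k_a/k_d)(1 − D₀(k_a−k_d)/(k_d L₀))] / (k_a−k_d).
Here k_a−k_d = 0.6240 d⁻¹ and 1 − D₀(k_a−k_d)/(k_d L₀) = 1 − 3.67×0.6240/(0.107×29.8) = 0.2818, so
t_c = ln(6.832 × 0.2818) / 0.6240 = 0.6550 / 0.6240 = 1.050 d.
L(t_c) = L₀ e^(−k_d t_c) = 29.8 × 0.8938 = 26.63 mg/L, and at the critical point k_a D_c = k_d L, so D_c = (0.107/0.731) × 26.63 = 3.899 mg/L.
Minimum DO = C_s − D_c = 9.18 − 3.899 = 5.281 mg/L.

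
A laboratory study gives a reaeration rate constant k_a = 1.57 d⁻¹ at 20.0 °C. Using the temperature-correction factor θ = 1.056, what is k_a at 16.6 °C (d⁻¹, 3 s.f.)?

k_a(T₂) = k_a(T₁) · θ^(T₂−T₁) = 1.57 × 1.056^(16.6−20.0)
= 1.57 × 1.056^-3.40 = 1.57 × 0.8309 = 1.304 d⁻¹.

k_a ≈ 1.30 d⁻¹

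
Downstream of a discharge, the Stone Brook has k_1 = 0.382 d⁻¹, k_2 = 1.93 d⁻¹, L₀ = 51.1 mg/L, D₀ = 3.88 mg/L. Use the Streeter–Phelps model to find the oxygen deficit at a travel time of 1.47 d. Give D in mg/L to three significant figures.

D ≈ 6.68 mg/L

k_1 L₀/(k_2−k_1) = 0.382×51.1/(1.93−0.382) = 19.52/1.548 = 12.61 mg/L.
e^(−k_1 t) = e^(−0.382×1.470) = 0.5703; e^(−k_2 t) = e^(−1.93×1.470) = 0.05860.
D = 12.61 × (0.5703 − 0.05860) + 3.88 × 0.05860 = 6.453 + 0.2273 = 6.680 mg/L.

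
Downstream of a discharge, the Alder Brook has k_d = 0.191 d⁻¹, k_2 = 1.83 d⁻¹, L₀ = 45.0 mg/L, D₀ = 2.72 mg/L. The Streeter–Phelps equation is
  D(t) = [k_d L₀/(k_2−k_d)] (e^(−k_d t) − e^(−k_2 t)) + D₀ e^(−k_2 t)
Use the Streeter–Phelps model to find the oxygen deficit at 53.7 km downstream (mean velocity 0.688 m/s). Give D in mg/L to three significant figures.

D ≈ 3.93 mg/L

Travel time t = x/v = 53.7 km / (0.688 m/s) = 53700 m / 0.688 m/s = 78050 s = 0.9034 d.
k_d L₀/(k_2−k_d) = 0.191×45.0/(1.83−0.191) = 8.595/1.639 = 5.244 mg/L.
e^(−k_d t) = e^(−0.191×0.9034) = 0.8415; e^(−k_2 t) = e^(−1.83×0.9034) = 0.1914.
D = 5.244 × (0.8415 − 0.1914) + 2.72 × 0.1914 = 3.409 + 0.5207 = 3.930 mg/L.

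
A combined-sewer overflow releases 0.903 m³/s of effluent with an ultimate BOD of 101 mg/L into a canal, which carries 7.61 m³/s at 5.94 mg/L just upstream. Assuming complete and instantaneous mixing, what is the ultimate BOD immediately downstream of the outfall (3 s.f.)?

Flow-weighted mixing: C = (Q_r C_r + Q_w C_w)/(Q_r + Q_w)
= (7.61×5.94 + 0.903×101)/(7.61 + 0.903) = 136.4/8.513 = 16.02 mg/L.

16.0 mg/L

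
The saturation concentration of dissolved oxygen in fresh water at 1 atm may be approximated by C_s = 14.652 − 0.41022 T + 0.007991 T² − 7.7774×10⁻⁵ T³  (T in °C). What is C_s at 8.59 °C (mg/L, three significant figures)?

C_s ≈ 11.7 mg/L

C_s = 14.652 − 0.41022×8.59 + 0.007991×8.59² − 7.7774×10⁻⁵×8.59³ = 11.67 mg/L.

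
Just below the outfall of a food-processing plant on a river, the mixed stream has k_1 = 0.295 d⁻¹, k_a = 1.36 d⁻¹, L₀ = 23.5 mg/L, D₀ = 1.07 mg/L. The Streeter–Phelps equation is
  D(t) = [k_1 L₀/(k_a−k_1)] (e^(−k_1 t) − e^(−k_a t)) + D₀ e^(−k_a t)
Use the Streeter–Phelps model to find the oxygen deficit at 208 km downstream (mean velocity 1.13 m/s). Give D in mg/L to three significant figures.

Travel time t = x/v = 208 km / (1.13 m/s) = 208000 m / 1.13 m/s = 184100 s = 2.130 d.
k_1 L₀/(k_a−k_1) = 0.295×23.5/(1.36−0.295) = 6.932/1.065 = 6.509 mg/L.
e^(−k_1 t) = e^(−0.295×2.130) = 0.5334; e^(−k_a t) = e^(−1.36×2.130) = 0.05517.
D = 6.509 × (0.5334 − 0.05517) + 1.07 × 0.05517 = 3.113 + 0.05903 = 3.172 mg/L.

D ≈ 3.17 mg/L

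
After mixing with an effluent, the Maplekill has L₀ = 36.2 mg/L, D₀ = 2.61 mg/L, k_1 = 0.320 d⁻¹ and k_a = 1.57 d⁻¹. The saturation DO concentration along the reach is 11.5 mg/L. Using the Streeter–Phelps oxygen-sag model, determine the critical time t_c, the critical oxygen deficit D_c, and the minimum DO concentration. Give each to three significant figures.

t_c ≈ 1.01 d; D_c ≈ 5.34 mg/L; min DO ≈ 6.16 mg/L

At the critical point dD/dt = 0, so k_1 L₀ e^(−k_1 t) = k_a D. Substituting D(t) from the Streeter–Phelps equation and solving for t gives
t_c = ln[(k_a/k_1)(1 − D₀(k_a−k_1)/(k_1 L₀))] / (k_a−k_1).
Here k_a−k_1 = 1.250 d⁻¹ and 1 − D₀(k_a−k_1)/(k_1 L₀) = 1 − 2.61×1.250/(0.320×36.2) = 0.7184, so
t_c = ln(4.906 × 0.7184) / 1.250 = 1.260 / 1.250 = 1.008 d.
L(t_c) = L₀ e^(−k_1 t_c) = 36.2 × 0.7243 = 26.22 mg/L, and at the critical point k_a D_c = k_1 L, so D_c = (0.320/1.57) × 26.22 = 5.344 mg/L.
Minimum DO = C_s − D_c = 11.5 − 5.344 = 6.156 mg/L.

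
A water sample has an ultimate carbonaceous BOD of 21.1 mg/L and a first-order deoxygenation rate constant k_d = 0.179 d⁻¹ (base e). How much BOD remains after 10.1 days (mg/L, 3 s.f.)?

L ≈ 3.46 mg/L

L_t = L₀ e^(−k_d t) = 21.1 × e^(−0.179×10.1) = 21.1 × 0.1640 = 3.460 mg/L.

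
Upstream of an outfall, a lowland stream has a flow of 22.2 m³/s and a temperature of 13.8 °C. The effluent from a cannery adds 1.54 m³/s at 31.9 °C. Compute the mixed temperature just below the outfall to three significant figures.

Flow-weighted mixing: C = (Q_r C_r + Q_w C_w)/(Q_r + Q_w)
= (22.2×13.8 + 1.54×31.9)/(22.2 + 1.54) = 355.5/23.74 = 14.97 °C.

15.0 °C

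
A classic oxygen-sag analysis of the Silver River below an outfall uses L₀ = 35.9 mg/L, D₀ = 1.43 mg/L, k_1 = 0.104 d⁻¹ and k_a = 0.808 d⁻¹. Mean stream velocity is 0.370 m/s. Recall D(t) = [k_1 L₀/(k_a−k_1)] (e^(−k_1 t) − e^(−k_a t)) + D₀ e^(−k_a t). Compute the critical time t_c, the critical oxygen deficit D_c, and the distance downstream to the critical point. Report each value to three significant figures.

t_c = [1/(k_a−k_1)] ln[(k_a/k_1)(1 − D₀(k_a−k_1)/(k_1 L₀))]
= [1/(0.808−0.104)] ln[(0.808/0.104)(1 − 1.43×0.7040/(0.104×35.9))]
= (1/0.7040) ln[7.769 × 0.7304] = 1.420 × ln(5.674) = 1.420 × 1.736 = 2.466 d.
D_c = (k_1/k_a) L₀ e^(−k_1 t_c) = (0.104/0.808) × 35.9 × e^(−0.104×2.466) = 0.1287 × 35.9 × 0.7738 = 3.576 mg/L.
x_c = v t_c = 0.370 m/s × 2.466 d × 86400 s/d = 78830 m ≈ 78.8 km.

t_c ≈ 2.47 d; D_c ≈ 3.58 mg/L; x_c ≈ 78.8 km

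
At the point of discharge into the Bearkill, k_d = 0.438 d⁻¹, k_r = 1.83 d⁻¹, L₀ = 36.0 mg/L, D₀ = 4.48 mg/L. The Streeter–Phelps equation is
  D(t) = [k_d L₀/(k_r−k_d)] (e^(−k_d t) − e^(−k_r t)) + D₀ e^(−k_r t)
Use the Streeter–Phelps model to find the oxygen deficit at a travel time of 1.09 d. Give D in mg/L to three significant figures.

D ≈ 6.10 mg/L

k_d L₀/(k_r−k_d) = 0.438×36.0/(1.83−0.438) = 15.77/1.392 = 11.33 mg/L.
e^(−k_d t) = e^(−0.438×1.090) = 0.6204; e^(−k_r t) = e^(−1.83×1.090) = 0.1361.
D = 11.33 × (0.6204 − 0.1361) + 4.48 × 0.1361 = 5.486 + 0.6095 = 6.096 mg/L.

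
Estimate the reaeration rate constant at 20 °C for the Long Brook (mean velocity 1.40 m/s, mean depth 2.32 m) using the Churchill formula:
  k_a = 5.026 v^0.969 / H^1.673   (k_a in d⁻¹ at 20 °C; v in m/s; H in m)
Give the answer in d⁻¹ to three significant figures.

k_a = 5.026 × 1.40^0.969 / 2.32^1.673 = 5.026 × 1.385 / 4.088 = 1.704 d⁻¹.

k_a ≈ 1.70 d⁻¹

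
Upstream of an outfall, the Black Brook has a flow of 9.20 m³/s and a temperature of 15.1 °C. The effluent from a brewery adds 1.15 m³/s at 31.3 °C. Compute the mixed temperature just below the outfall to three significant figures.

Flow-weighted mixing: C = (Q_r C_r + Q_w C_w)/(Q_r + Q_w)
= (9.20×15.1 + 1.15×31.3)/(9.20 + 1.15) = 174.9/10.35 = 16.90 °C.

16.9 °C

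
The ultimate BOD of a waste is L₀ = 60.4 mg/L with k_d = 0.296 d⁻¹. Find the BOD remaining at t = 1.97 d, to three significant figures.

L ≈ 33.7 mg/L

L_t = L₀ e^(−k_d t) = 60.4 × e^(−0.296×1.97) = 60.4 × 0.5582 = 33.71 mg/L.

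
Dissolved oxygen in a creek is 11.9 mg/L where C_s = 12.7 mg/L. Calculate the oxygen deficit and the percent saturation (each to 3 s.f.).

D ≈ 0.800 mg/L; 93.7 % saturation

D = C_s − C = 12.7 − 11.9 = 0.800 mg/L.
% saturation = 11.9/12.7 × 100 = 93.7 %.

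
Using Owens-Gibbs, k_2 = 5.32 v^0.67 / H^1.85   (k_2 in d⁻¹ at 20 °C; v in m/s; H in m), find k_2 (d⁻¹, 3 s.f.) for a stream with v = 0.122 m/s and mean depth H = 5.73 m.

k_2 ≈ 0.0514 d⁻¹

k_2 = 5.32 × 0.122^0.67 / 5.73^1.85 = 5.32 × 0.2443 / 25.27 = 0.05143 d⁻¹.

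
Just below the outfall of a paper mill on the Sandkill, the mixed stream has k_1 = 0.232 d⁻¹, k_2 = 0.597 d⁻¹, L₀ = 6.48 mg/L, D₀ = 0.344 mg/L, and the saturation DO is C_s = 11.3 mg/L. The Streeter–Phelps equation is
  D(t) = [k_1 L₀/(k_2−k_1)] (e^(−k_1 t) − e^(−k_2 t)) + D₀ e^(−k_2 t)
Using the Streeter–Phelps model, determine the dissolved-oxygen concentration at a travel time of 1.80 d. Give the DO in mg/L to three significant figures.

k_1 L₀/(k_2−k_1) = 0.232×6.48/(0.597−0.232) = 1.503/0.3650 = 4.119 mg/L.
e^(−k_1 t) = e^(−0.232×1.800) = 0.6586; e^(−k_2 t) = e^(−0.597×1.800) = 0.3414.
D = 4.119 × (0.6586 − 0.3414) + 0.344 × 0.3414 = 1.306 + 0.1175 = 1.424 mg/L.
DO = C_s − D = 11.3 − 1.424 = 9.876 mg/L.

DO ≈ 9.88 mg/L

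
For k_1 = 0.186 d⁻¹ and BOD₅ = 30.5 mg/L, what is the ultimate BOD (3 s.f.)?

L₀ ≈ 50.4 mg/L

BOD₅ = L₀(1 − e^(−5k_1)) ⇒ L₀ = BOD₅ / (1 − e^(−5×0.186))
= 30.5 / (1 − 0.3946) = 30.5 / 0.6054 = 50.38 mg/L.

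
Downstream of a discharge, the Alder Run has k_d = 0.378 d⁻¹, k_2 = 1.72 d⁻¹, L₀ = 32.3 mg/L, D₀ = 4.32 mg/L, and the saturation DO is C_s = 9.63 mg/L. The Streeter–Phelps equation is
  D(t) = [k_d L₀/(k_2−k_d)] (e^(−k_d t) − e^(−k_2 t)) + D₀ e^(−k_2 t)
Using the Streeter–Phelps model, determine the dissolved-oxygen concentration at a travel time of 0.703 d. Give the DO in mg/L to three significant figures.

DO ≈ 4.08 mg/L

k_d L₀/(k_2−k_d) = 0.378×32.3/(1.72−0.378) = 12.21/1.342 = 9.098 mg/L.
e^(−k_d t) = e^(−0.378×0.7030) = 0.7666; e^(−k_2 t) = e^(−1.72×0.7030) = 0.2984.
D = 9.098 × (0.7666 − 0.2984) + 4.32 × 0.2984 = 4.260 + 1.289 = 5.549 mg/L.
DO = C_s − D = 9.63 − 5.549 = 4.081 mg/L.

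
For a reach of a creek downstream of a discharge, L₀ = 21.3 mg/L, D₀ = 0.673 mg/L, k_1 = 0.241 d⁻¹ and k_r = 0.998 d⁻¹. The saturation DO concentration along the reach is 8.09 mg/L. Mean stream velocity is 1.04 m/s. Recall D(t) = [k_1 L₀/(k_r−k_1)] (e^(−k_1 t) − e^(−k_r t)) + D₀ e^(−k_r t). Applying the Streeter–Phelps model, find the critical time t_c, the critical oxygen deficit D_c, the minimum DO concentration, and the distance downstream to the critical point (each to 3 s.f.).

t_c ≈ 1.74 d; D_c ≈ 3.38 mg/L; min DO ≈ 4.71 mg/L; x_c ≈ 156 km

With k_r/k_1 = 4.141 and 1 − D₀(k_r−k_1)/(k_1 L₀) = 0.9008,
t_c = ln(4.141 × 0.9008) / (0.998 − 0.241) = ln(3.730) / 0.7570 = 1.316/0.7570 = 1.739 d.
D_c = (k_1/k_r) L₀ e^(−k_1 t_c) = (0.241/0.998) × 21.3 × e^(−0.241×1.739) = 0.2415 × 21.3 × 0.6576 = 3.383 mg/L.
Minimum DO = C_s − D_c = 8.09 − 3.383 = 4.707 mg/L.
x_c = v t_c = 1.04 m/s × 1.739 d × 86400 s/d = 156300 m ≈ 156 km.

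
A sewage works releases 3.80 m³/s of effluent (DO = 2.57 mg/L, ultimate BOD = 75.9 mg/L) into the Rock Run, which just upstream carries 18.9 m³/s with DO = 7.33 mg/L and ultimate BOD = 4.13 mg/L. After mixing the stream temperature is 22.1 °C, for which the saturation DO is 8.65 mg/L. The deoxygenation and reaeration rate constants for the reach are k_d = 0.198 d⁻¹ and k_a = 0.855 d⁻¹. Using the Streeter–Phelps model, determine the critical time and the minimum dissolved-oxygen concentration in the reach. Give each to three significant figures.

Mixed DO = (18.9×7.33 + 3.80×2.57)/(18.9+3.80) = 148.3/22.70 = 6.533 mg/L.
Mixed L₀ = (18.9×4.13 + 3.80×75.9)/(22.70) = 366.5/22.70 = 16.14 mg/L.
Initial deficit D₀ = C_s − DO₀ = 8.65 − 6.533 = 2.117 mg/L.
t_c = (1/0.6570) ln[(0.855/0.198)(1 − 2.117×0.6570/(0.198×16.14))] = 1.522 × ln(2.439) = 1.357 d.
D_c = (0.198/0.855) × 16.14 × e^(−0.198×1.357) = 0.2316 × 16.14 × 0.7643 = 2.858 mg/L.
Minimum DO = 8.65 − 2.858 = 5.792 mg/L.

t_c ≈ 1.36 d; minimum DO ≈ 5.79 mg/L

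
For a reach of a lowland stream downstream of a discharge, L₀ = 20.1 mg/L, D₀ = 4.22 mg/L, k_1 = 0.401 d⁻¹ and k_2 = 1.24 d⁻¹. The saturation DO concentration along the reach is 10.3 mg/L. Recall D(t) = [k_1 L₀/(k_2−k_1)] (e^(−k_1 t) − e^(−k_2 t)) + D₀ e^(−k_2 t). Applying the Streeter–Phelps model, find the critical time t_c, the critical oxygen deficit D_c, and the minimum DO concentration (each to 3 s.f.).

t_c ≈ 0.656 d; D_c ≈ 5.00 mg/L; min DO ≈ 5.30 mg/L

At the critical point dD/dt = 0, so k_1 L₀ e^(−k_1 t) = k_2 D. Substituting D(t) from the Streeter–Phelps equation and solving for t gives
t_c = ln[(k_2/k_1)(1 − D₀(k_2−k_1)/(k_1 L₀))] / (k_2−k_1).
Here k_2−k_1 = 0.8390 d⁻¹ and 1 − D₀(k_2−k_1)/(k_1 L₀) = 1 − 4.22×0.8390/(0.401×20.1) = 0.5607, so
t_c = ln(3.092 × 0.5607) / 0.8390 = 0.5504 / 0.8390 = 0.6560 d.
L(t_c) = L₀ e^(−k_1 t_c) = 20.1 × 0.7687 = 15.45 mg/L, and at the critical point k_2 D_c = k_1 L, so D_c = (0.401/1.24) × 15.45 = 4.997 mg/L.
Minimum DO = C_s − D_c = 10.3 − 4.997 = 5.303 mg/L.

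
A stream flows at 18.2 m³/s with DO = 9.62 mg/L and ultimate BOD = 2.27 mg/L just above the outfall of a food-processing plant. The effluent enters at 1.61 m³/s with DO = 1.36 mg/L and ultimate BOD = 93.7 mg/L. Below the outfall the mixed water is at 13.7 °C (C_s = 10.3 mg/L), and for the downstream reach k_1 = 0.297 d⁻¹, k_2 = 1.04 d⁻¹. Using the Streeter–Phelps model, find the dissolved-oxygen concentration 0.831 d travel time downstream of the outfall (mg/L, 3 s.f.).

DO ≈ 8.33 mg/L

Mixed DO = (18.2×9.62 + 1.61×1.36)/(18.2+1.61) = 177.3/19.81 = 8.949 mg/L.
Mixed L₀ = (18.2×2.27 + 1.61×93.7)/(19.81) = 192.2/19.81 = 9.701 mg/L.
Initial deficit D₀ = C_s − DO₀ = 10.3 − 8.949 = 1.351 mg/L.
D(0.831) = [0.297×9.701/(1.04−0.297)](e^(−0.297×0.831) − e^(−1.04×0.831)) + 1.351 e^(−1.04×0.831)
= 3.878 × (0.7813 − 0.4214) + 1.351 × 0.4214 = 1.965 mg/L.
DO = 10.3 − 1.965 = 8.335 mg/L.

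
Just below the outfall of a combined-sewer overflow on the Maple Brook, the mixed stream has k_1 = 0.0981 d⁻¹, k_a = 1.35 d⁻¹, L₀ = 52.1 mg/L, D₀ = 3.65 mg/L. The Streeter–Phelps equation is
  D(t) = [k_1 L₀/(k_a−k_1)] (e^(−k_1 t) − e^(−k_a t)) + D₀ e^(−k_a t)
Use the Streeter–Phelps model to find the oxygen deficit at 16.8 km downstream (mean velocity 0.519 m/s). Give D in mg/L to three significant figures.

D ≈ 3.67 mg/L

Travel time t = x/v = 16.8 km / (0.519 m/s) = 16800 m / 0.519 m/s = 32370 s = 0.3747 d.
k_1 L₀/(k_a−k_1) = 0.0981×52.1/(1.35−0.0981) = 5.111/1.252 = 4.083 mg/L.
e^(−k_1 t) = e^(−0.0981×0.3747) = 0.9639; e^(−k_a t) = e^(−1.35×0.3747) = 0.6030.
D = 4.083 × (0.9639 − 0.6030) + 3.65 × 0.6030 = 1.473 + 2.201 = 3.674 mg/L.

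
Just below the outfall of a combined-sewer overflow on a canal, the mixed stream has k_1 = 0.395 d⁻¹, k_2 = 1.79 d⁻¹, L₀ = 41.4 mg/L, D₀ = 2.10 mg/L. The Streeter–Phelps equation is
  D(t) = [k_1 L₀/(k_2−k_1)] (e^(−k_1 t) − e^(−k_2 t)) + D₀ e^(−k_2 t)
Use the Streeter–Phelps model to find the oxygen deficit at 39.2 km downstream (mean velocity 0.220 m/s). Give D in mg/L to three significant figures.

D ≈ 4.95 mg/L

Travel time t = x/v = 39.2 km / (0.220 m/s) = 39200 m / 0.220 m/s = 178200 s = 2.062 d.
k_1 L₀/(k_2−k_1) = 0.395×41.4/(1.79−0.395) = 16.35/1.395 = 11.72 mg/L.
e^(−k_1 t) = e^(−0.395×2.062) = 0.4428; e^(−k_2 t) = e^(−1.79×2.062) = 0.02493.
D = 11.72 × (0.4428 − 0.02493) + 2.10 × 0.02493 = 4.899 + 0.05236 = 4.951 mg/L.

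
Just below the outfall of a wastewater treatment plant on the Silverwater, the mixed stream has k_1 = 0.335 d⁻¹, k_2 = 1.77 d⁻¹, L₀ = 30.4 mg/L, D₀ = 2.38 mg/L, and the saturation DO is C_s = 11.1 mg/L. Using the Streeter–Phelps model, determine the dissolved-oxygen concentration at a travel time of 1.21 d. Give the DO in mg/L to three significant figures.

k_1 L₀/(k_2−k_1) = 0.335×30.4/(1.77−0.335) = 10.18/1.435 = 7.097 mg/L.
e^(−k_1 t) = e^(−0.335×1.210) = 0.6667; e^(−k_2 t) = e^(−1.77×1.210) = 0.1175.
D = 7.097 × (0.6667 − 0.1175) + 2.38 × 0.1175 = 3.898 + 0.2795 = 4.178 mg/L.
DO = C_s − D = 11.1 − 4.178 = 6.922 mg/L.

DO ≈ 6.92 mg/L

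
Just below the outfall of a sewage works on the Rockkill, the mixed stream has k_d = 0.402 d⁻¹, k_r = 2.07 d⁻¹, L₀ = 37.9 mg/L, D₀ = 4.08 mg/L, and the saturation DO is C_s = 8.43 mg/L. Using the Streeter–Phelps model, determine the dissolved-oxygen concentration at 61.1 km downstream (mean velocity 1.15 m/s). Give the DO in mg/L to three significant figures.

Travel time t = x/v = 61.1 km / (1.15 m/s) = 61100 m / 1.15 m/s = 53130 s = 0.6149 d.
k_d L₀/(k_r−k_d) = 0.402×37.9/(2.07−0.402) = 15.24/1.668 = 9.134 mg/L.
e^(−k_d t) = e^(−0.402×0.6149) = 0.7810; e^(−k_r t) = e^(−2.07×0.6149) = 0.2800.
D = 9.134 × (0.7810 − 0.2800) + 4.08 × 0.2800 = 4.576 + 1.142 = 5.718 mg/L.
DO = C_s − D = 8.43 − 5.718 = 2.712 mg/L.

DO ≈ 2.71 mg/L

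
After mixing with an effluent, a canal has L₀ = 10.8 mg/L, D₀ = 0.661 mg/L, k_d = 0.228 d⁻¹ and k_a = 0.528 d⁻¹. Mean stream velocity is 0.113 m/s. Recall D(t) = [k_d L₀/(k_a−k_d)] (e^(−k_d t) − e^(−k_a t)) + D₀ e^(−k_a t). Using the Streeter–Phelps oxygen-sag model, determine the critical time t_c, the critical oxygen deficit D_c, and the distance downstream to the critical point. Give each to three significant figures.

At the critical point dD/dt = 0, so k_d L₀ e^(−k_d t) = k_a D. Substituting D(t) from the Streeter–Phelps equation and solving for t gives
t_c = ln[(k_a/k_d)(1 − D₀(k_a−k_d)/(k_d L₀))] / (k_a−k_d).
Here k_a−k_d = 0.3000 d⁻¹ and 1 − D₀(k_a−k_d)/(k_d L₀) = 1 − 0.661×0.3000/(0.228×10.8) = 0.9195, so
t_c = ln(2.316 × 0.9195) / 0.3000 = 0.7558 / 0.3000 = 2.519 d.
D_c = (k_d/k_a) L₀ e^(−k_d t_c) = (0.228/0.528) × 10.8 × e^(−0.228×2.519) = 0.4318 × 10.8 × 0.5630 = 2.626 mg/L.
x_c = v t_c = 0.113 m/s × 2.519 d × 86400 s/d = 24600 m ≈ 24.6 km.

t_c ≈ 2.52 d; D_c ≈ 2.63 mg/L; x_c ≈ 24.6 km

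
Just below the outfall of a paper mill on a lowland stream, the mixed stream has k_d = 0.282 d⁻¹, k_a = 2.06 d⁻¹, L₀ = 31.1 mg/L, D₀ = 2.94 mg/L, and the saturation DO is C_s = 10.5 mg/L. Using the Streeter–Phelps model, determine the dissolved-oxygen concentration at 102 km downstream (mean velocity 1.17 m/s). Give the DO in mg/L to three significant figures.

DO ≈ 7.04 mg/L

Travel time t = x/v = 102 km / (1.17 m/s) = 102000 m / 1.17 m/s = 87180 s = 1.009 d.
k_d L₀/(k_a−k_d) = 0.282×31.1/(2.06−0.282) = 8.770/1.778 = 4.933 mg/L.
e^(−k_d t) = e^(−0.282×1.009) = 0.7524; e^(−k_a t) = e^(−2.06×1.009) = 0.1251.
D = 4.933 × (0.7524 − 0.1251) + 2.94 × 0.1251 = 3.094 + 0.3678 = 3.462 mg/L.
DO = C_s − D = 10.5 − 3.462 = 7.038 mg/L.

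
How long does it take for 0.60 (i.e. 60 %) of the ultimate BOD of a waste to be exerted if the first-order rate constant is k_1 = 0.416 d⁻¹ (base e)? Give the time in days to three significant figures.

y/L₀ = 1 − e^(−k_1 t) = 0.60 ⇒ e^(−k_1 t) = 0.400
t = −ln(0.400) / 0.416 = 0.9163 / 0.416 = 2.203 d.

t ≈ 2.20 d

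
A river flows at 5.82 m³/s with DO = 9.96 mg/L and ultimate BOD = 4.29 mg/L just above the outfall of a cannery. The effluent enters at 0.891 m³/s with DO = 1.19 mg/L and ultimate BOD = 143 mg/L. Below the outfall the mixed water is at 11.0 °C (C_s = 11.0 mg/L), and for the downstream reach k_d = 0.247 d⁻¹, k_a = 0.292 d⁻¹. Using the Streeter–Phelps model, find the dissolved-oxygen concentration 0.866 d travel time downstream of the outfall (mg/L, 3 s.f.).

DO ≈ 5.44 mg/L

Mixed DO = (5.82×9.96 + 0.891×1.19)/(5.82+0.891) = 59.03/6.711 = 8.796 mg/L.
Mixed L₀ = (5.82×4.29 + 0.891×143)/(6.711) = 152.4/6.711 = 22.71 mg/L.
Initial deficit D₀ = C_s − DO₀ = 11.0 − 8.796 = 2.204 mg/L.
D(0.866) = [0.247×22.71/(0.292−0.247)](e^(−0.247×0.866) − e^(−0.292×0.866)) + 2.204 e^(−0.292×0.866)
= 124.6 × (0.8074 − 0.7766) + 2.204 × 0.7766 = 5.558 mg/L.
DO = 11.0 − 5.558 = 5.442 mg/L.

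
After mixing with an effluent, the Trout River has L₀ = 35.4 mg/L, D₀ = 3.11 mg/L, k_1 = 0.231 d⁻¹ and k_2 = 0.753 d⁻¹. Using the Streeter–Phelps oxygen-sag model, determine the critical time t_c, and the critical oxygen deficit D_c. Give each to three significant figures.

t_c ≈ 1.84 d; D_c ≈ 7.10 mg/L

With k_2/k_1 = 3.260 and 1 − D₀(k_2−k_1)/(k_1 L₀) = 0.8015,
t_c = ln(3.260 × 0.8015) / (0.753 − 0.231) = ln(2.613) / 0.5220 = 0.9603/0.5220 = 1.840 d.
L(t_c) = L₀ e^(−k_1 t_c) = 35.4 × 0.6538 = 23.14 mg/L, and at the critical point k_2 D_c = k_1 L, so D_c = (0.231/0.753) × 23.14 = 7.100 mg/L.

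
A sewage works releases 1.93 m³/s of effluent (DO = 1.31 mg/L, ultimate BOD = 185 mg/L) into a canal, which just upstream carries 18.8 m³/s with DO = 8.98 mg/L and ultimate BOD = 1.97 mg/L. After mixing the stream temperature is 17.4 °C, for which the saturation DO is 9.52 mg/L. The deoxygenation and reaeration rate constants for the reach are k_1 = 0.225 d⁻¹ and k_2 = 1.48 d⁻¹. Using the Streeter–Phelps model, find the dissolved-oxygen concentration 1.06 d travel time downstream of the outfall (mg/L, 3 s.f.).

DO ≈ 7.28 mg/L

Mixed DO = (18.8×8.98 + 1.93×1.31)/(18.8+1.93) = 171.4/20.73 = 8.266 mg/L.
Mixed L₀ = (18.8×1.97 + 1.93×185)/(20.73) = 394.1/20.73 = 19.01 mg/L.
Initial deficit D₀ = C_s − DO₀ = 9.52 − 8.266 = 1.254 mg/L.
D(1.06) = [0.225×19.01/(1.48−0.225)](e^(−0.225×1.06) − e^(−1.48×1.06)) + 1.254 e^(−1.48×1.06)
= 3.408 × (0.7878 − 0.2083) + 1.254 × 0.2083 = 2.236 mg/L.
DO = 9.52 − 2.236 = 7.284 mg/L.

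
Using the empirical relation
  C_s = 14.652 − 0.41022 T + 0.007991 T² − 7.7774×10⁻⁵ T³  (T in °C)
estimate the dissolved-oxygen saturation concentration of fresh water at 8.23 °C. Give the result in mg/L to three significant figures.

C_s = 14.652 − 0.41022×8.23 + 0.007991×8.23² − 7.7774×10⁻⁵×8.23³ = 11.77 mg/L.

C_s ≈ 11.8 mg/L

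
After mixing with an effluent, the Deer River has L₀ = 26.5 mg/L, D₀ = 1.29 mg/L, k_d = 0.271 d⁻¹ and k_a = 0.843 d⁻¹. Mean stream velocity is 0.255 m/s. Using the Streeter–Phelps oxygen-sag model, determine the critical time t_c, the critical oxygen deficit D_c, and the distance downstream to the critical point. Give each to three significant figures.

t_c ≈ 1.79 d; D_c ≈ 5.24 mg/L; x_c ≈ 39.5 km

t_c = [1/(k_a−k_d)] ln[(k_a/k_d)(1 − D₀(k_a−k_d)/(k_d L₀))]
= [1/(0.843−0.271)] ln[(0.843/0.271)(1 − 1.29×0.5720/(0.271×26.5))]
= (1/0.5720) ln[3.111 × 0.8973] = 1.748 × ln(2.791) = 1.748 × 1.026 = 1.794 d.
L(t_c) = L₀ e^(−k_d t_c) = 26.5 × 0.6149 = 16.29 mg/L, and at the critical point k_a D_c = k_d L, so D_c = (0.271/0.843) × 16.29 = 5.238 mg/L.
x_c = v t_c = 0.255 m/s × 1.794 d × 86400 s/d = 39540 m ≈ 39.5 km.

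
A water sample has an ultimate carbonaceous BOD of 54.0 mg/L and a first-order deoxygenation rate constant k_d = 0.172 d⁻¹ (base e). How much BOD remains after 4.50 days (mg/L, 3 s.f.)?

L ≈ 24.9 mg/L

L_t = L₀ e^(−k_d t) = 54.0 × e^(−0.172×4.50) = 54.0 × 0.4612 = 24.90 mg/L.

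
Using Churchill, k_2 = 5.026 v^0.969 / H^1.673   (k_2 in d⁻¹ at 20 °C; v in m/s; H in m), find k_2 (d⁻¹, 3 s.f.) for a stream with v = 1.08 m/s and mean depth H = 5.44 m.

k_2 = 5.026 × 1.08^0.969 / 5.44^1.673 = 5.026 × 1.077 / 17.01 = 0.3184 d⁻¹.

k_2 ≈ 0.318 d⁻¹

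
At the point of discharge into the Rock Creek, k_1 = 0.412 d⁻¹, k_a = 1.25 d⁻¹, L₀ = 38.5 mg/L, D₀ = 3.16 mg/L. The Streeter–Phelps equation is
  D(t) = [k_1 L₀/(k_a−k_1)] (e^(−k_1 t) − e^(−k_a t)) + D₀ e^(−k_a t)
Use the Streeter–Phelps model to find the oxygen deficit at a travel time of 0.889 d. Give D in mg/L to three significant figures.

D ≈ 7.93 mg/L

k_1 L₀/(k_a−k_1) = 0.412×38.5/(1.25−0.412) = 15.86/0.8380 = 18.93 mg/L.
e^(−k_1 t) = e^(−0.412×0.8890) = 0.6933; e^(−k_a t) = e^(−1.25×0.8890) = 0.3291.
D = 18.93 × (0.6933 − 0.3291) + 3.16 × 0.3291 = 6.893 + 1.040 = 7.933 mg/L.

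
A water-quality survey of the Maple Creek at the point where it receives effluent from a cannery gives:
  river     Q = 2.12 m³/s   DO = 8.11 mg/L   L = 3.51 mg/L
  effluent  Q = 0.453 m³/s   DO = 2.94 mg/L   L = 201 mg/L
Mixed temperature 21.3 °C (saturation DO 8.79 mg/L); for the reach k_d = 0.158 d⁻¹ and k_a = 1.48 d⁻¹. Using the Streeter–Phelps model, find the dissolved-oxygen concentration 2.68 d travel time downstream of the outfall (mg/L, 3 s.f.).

DO ≈ 5.85 mg/L

Mixed DO = (2.12×8.11 + 0.453×2.94)/(2.12+0.453) = 18.53/2.573 = 7.200 mg/L.
Mixed L₀ = (2.12×3.51 + 0.453×201)/(2.573) = 98.49/2.573 = 38.28 mg/L.
Initial deficit D₀ = C_s − DO₀ = 8.79 − 7.200 = 1.590 mg/L.
D(2.68) = [0.158×38.28/(1.48−0.158)](e^(−0.158×2.68) − e^(−1.48×2.68)) + 1.590 e^(−1.48×2.68)
= 4.575 × (0.6548 − 0.01894) + 1.590 × 0.01894 = 2.939 mg/L.
DO = 8.79 − 2.939 = 5.851 mg/L.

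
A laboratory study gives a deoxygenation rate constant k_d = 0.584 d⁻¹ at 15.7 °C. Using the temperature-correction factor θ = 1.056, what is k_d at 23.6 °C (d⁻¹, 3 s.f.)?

k_d ≈ 0.898 d⁻¹

k_d(T₂) = k_d(T₁) · θ^(T₂−T₁) = 0.584 × 1.056^(23.6−15.7)
= 0.584 × 1.056^7.90 = 0.584 × 1.538 = 0.8982 d⁻¹.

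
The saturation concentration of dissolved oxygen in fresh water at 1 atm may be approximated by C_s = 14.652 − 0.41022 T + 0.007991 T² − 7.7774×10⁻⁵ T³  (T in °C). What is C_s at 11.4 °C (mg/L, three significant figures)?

C_s = 14.652 − 0.41022×11.4 + 0.007991×11.4² − 7.7774×10⁻⁵×11.4³ = 10.90 mg/L.

C_s ≈ 10.9 mg/L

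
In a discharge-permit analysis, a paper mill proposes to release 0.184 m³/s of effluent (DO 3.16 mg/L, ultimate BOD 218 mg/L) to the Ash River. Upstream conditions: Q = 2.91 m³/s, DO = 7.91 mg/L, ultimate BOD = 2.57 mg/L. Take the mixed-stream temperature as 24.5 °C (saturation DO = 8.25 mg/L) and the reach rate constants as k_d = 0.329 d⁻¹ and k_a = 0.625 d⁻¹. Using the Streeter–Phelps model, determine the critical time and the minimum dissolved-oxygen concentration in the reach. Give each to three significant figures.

t_c ≈ 2.04 d; minimum DO ≈ 4.12 mg/L

Mixed DO = (2.91×7.91 + 0.184×3.16)/(2.91+0.184) = 23.60/3.094 = 7.628 mg/L.
Mixed L₀ = (2.91×2.57 + 0.184×218)/(3.094) = 47.59/3.094 = 15.38 mg/L.
Initial deficit D₀ = C_s − DO₀ = 8.25 − 7.628 = 0.6225 mg/L.
t_c = (1/0.2960) ln[(0.625/0.329)(1 − 0.6225×0.2960/(0.329×15.38))] = 3.378 × ln(1.831) = 2.043 d.
D_c = (0.329/0.625) × 15.38 × e^(−0.329×2.043) = 0.5264 × 15.38 × 0.5107 = 4.135 mg/L.
Minimum DO = 8.25 − 4.135 = 4.115 mg/L.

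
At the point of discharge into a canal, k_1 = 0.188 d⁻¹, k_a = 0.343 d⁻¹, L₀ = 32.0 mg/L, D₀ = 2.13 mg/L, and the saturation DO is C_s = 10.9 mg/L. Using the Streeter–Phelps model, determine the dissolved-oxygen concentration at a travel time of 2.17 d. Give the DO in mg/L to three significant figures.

k_1 L₀/(k_a−k_1) = 0.188×32.0/(0.343−0.188) = 6.016/0.1550 = 38.81 mg/L.
e^(−k_1 t) = e^(−0.188×2.170) = 0.6650; e^(−k_a t) = e^(−0.343×2.170) = 0.4751.
D = 38.81 × (0.6650 − 0.4751) + 2.13 × 0.4751 = 7.372 + 1.012 = 8.384 mg/L.
DO = C_s − D = 10.9 − 8.384 = 2.516 mg/L.

DO ≈ 2.52 mg/L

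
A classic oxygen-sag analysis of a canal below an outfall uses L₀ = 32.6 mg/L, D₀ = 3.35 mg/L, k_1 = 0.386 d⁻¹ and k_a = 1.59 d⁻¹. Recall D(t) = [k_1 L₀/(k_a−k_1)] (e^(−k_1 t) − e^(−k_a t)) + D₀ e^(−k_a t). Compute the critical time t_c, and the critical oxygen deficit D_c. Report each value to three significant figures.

With k_a/k_1 = 4.119 and 1 − D₀(k_a−k_1)/(k_1 L₀) = 0.6795,
t_c = ln(4.119 × 0.6795) / (1.59 − 0.386) = ln(2.799) / 1.204 = 1.029/1.204 = 0.8548 d.
L(t_c) = L₀ e^(−k_1 t_c) = 32.6 × 0.7190 = 23.44 mg/L, and at the critical point k_a D_c = k_1 L, so D_c = (0.386/1.59) × 23.44 = 5.690 mg/L.

t_c ≈ 0.855 d; D_c ≈ 5.69 mg/L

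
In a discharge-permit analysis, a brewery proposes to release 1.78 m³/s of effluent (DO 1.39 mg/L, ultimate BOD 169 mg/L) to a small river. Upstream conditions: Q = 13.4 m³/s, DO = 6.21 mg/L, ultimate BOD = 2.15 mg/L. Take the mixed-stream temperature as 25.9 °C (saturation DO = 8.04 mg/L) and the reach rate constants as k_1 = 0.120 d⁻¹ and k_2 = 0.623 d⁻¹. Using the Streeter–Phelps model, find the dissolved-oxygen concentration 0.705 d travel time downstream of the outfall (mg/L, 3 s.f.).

Mixed DO = (13.4×6.21 + 1.78×1.39)/(13.4+1.78) = 85.69/15.18 = 5.645 mg/L.
Mixed L₀ = (13.4×2.15 + 1.78×169)/(15.18) = 329.6/15.18 = 21.71 mg/L.
Initial deficit D₀ = C_s − DO₀ = 8.04 − 5.645 = 2.395 mg/L.
D(0.705) = [0.120×21.71/(0.623−0.120)](e^(−0.120×0.705) − e^(−0.623×0.705)) + 2.395 e^(−0.623×0.705)
= 5.180 × (0.9189 − 0.6445) + 2.395 × 0.6445 = 2.965 mg/L.
DO = 8.04 − 2.965 = 5.075 mg/L.

DO ≈ 5.08 mg/L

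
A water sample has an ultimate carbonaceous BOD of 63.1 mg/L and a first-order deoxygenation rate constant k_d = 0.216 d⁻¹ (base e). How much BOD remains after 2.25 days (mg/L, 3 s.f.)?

L_t = L₀ e^(−k_d t) = 63.1 × e^(−0.216×2.25) = 63.1 × 0.6151 = 38.81 mg/L.

L ≈ 38.8 mg/L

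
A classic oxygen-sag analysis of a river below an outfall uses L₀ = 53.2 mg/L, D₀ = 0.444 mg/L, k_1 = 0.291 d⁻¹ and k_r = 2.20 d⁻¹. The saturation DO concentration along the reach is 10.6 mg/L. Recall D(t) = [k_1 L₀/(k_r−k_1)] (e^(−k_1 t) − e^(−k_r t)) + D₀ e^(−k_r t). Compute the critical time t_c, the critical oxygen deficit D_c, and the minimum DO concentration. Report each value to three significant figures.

At the critical point dD/dt = 0, so k_1 L₀ e^(−k_1 t) = k_r D. Substituting D(t) from the Streeter–Phelps equation and solving for t gives
t_c = ln[(k_r/k_1)(1 − D₀(k_r−k_1)/(k_1 L₀))] / (k_r−k_1).
Here k_r−k_1 = 1.909 d⁻¹ and 1 − D₀(k_r−k_1)/(k_1 L₀) = 1 − 0.444×1.909/(0.291×53.2) = 0.9452, so
t_c = ln(7.560 × 0.9452) / 1.909 = 1.967 / 1.909 = 1.030 d.
L(t_c) = L₀ e^(−k_1 t_c) = 53.2 × 0.7410 = 39.42 mg/L, and at the critical point k_r D_c = k_1 L, so D_c = (0.291/2.20) × 39.42 = 5.214 mg/L.
Minimum DO = C_s − D_c = 10.6 − 5.214 = 5.386 mg/L.

t_c ≈ 1.03 d; D_c ≈ 5.21 mg/L; min DO ≈ 5.39 mg/L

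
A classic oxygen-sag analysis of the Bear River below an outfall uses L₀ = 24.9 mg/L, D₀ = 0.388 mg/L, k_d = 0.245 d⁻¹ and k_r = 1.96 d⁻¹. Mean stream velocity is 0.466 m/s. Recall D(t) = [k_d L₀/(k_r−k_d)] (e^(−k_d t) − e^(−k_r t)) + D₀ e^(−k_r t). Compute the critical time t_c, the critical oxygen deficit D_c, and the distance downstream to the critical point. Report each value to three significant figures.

t_c ≈ 1.15 d; D_c ≈ 2.35 mg/L; x_c ≈ 46.1 km

At the critical point dD/dt = 0, so k_d L₀ e^(−k_d t) = k_r D. Substituting D(t) from the Streeter–Phelps equation and solving for t gives
t_c = ln[(k_r/k_d)(1 − D₀(k_r−k_d)/(k_d L₀))] / (k_r−k_d).
Here k_r−k_d = 1.715 d⁻¹ and 1 − D₀(k_r−k_d)/(k_d L₀) = 1 − 0.388×1.715/(0.245×24.9) = 0.8909, so
t_c = ln(8.000 × 0.8909) / 1.715 = 1.964 / 1.715 = 1.145 d.
D_c = (k_d/k_r) L₀ e^(−k_d t_c) = (0.245/1.96) × 24.9 × e^(−0.245×1.145) = 0.1250 × 24.9 × 0.7554 = 2.351 mg/L.
x_c = v t_c = 0.466 m/s × 1.145 d × 86400 s/d = 46110 m ≈ 46.1 km.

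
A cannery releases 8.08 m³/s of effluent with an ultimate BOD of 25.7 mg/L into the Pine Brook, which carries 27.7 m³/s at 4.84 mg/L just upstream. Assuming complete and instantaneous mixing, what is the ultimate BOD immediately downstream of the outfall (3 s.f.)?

Flow-weighted mixing: C = (Q_r C_r + Q_w C_w)/(Q_r + Q_w)
= (27.7×4.84 + 8.08×25.7)/(27.7 + 8.08) = 341.7/35.78 = 9.551 mg/L.

9.55 mg/L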